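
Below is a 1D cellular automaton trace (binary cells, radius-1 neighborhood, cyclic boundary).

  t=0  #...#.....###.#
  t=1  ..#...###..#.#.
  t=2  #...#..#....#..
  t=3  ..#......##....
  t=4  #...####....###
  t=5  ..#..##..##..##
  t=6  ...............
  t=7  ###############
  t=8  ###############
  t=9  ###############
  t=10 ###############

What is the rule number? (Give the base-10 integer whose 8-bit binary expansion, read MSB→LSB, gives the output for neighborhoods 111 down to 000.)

161

  ### -> #   bit 7 = 1  t=0,i=11
  ##. -> .   bit 6 = 0  t=0,i=0
  #.# -> #   bit 5 = 1  t=0,i=13
  #.. -> .   bit 4 = 0  t=0,i=1
  .## -> .   bit 3 = 0  t=0,i=10
  .#. -> .   bit 2 = 0  t=0,i=4
  ..# -> .   bit 1 = 0  t=0,i=3
  ... -> #   bit 0 = 1  t=0,i=2
  bits 10100001 = 161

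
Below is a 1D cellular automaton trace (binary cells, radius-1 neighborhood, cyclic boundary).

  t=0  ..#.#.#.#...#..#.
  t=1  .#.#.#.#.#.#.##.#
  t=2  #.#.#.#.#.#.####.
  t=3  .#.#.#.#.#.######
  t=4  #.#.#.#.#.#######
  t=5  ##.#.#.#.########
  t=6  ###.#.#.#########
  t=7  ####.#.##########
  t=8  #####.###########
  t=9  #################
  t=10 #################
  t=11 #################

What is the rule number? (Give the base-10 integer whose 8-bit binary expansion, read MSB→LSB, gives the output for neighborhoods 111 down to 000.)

  ###|#  b7=1 t=2,i=13
  ##.|#  b6=1 t=1,i=14
  #.#|#  b5=1 t=0,i=3
  #..|#  b4=1 t=0,i=9
  .##|#  b3=1 t=1,i=13
  .#.|.  b2=0 t=0,i=2
  ..#|#  b1=1 t=0,i=1
  ...|.  b0=0 t=0,i=0
  bits 11111010 = 250

250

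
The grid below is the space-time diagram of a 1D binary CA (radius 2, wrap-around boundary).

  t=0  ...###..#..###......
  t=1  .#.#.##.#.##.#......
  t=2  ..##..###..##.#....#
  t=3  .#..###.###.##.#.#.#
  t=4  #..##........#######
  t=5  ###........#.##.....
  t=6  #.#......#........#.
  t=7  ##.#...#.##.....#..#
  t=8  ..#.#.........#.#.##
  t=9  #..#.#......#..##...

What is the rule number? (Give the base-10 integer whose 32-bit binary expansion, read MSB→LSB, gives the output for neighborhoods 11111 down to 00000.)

371762578

  nb #####: next=.  (t=4,i=15, bit31=0)
  nb ####.: next=.  (t=4,i=19, bit30=0)
  nb ###.#: next=.  (t=3,i=6, bit29=0)
  nb ###..: next=#  (t=0,i=5, bit28=1)
  nb ##.##: next=.  (t=3,i=7, bit27=0)
  nb ##.#.: next=#  (t=1,i=7, bit26=1)
  nb ##..#: next=#  (t=0,i=6, bit25=1)
  nb ##...: next=.  (t=0,i=14, bit24=0)
  nb #.###: next=.  (t=3,i=8, bit23=0)
  nb #.##.: next=.  (t=1,i=5, bit22=0)
  nb #.#.#: next=#  (t=1,i=3, bit21=1)
  nb #.#..: next=.  (t=1,i=13, bit20=0)
  nb #..##: next=#  (t=0,i=10, bit19=1)
  nb #..#.: next=.  (t=0,i=7, bit18=0)
  nb #...#: next=.  (t=7,i=5, bit17=0)
  nb #....: next=.  (t=0,i=15, bit16=0)
  nb .####: next=#  (t=4,i=14, bit15=1)
  nb .###.: next=.  (t=0,i=4, bit14=0)
  nb .##.#: next=#  (t=1,i=6, bit13=1)
  nb .##..: next=.  (t=2,i=3, bit12=0)
  nb .#.##: next=.  (t=1,i=4, bit11=0)
  nb .#.#.: next=#  (t=1,i=2, bit10=1)
  nb .#..#: next=.  (t=0,i=9, bit9=0)
  nb .#...: next=#  (t=1,i=14, bit8=1)
  nb ..###: next=#  (t=0,i=3, bit7=1)
  nb ..##.: next=.  (t=2,i=2, bit6=0)
  nb ..#.#: next=.  (t=1,i=1, bit5=0)
  nb ..#..: next=#  (t=0,i=8, bit4=1)
  nb ...##: next=.  (t=0,i=2, bit3=0)
  nb ...#.: next=.  (t=1,i=0, bit2=0)
  nb ....#: next=#  (t=0,i=1, bit1=1)
  nb .....: next=.  (t=0,i=0, bit0=0)
  bits 00010110001010001010010110010010 = 371762578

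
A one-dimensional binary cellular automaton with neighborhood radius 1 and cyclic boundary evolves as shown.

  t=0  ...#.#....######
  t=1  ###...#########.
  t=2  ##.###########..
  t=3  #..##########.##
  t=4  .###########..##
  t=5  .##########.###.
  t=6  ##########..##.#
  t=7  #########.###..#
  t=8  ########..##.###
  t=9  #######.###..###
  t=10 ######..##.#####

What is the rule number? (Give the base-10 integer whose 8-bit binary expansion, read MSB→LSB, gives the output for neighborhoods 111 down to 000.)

155

  ### -> #   bit 7 = 1  t=0,i=11
  ##. -> .   bit 6 = 0  t=0,i=15
  #.# -> .   bit 5 = 0  t=0,i=4
  #.. -> #   bit 4 = 1  t=0,i=0
  .## -> #   bit 3 = 1  t=0,i=10
  .#. -> .   bit 2 = 0  t=0,i=3
  ..# -> #   bit 1 = 1  t=0,i=2
  ... -> #   bit 0 = 1  t=0,i=1
  bits 10011011 = 155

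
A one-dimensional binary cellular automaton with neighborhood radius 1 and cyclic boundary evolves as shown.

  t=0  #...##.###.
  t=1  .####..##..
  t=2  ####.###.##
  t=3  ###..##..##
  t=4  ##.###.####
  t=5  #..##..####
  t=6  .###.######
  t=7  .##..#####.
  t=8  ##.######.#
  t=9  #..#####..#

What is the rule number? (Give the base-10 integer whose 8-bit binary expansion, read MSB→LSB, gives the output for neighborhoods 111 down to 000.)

  [7] ### => #  t=0,i=8
  [6] ##. => .  t=0,i=5
  [5] #.# => .  t=0,i=6
  [4] #.. => #  t=0,i=1
  [3] .## => #  t=0,i=4
  [2] .#. => .  t=0,i=0
  [1] ..# => #  t=0,i=3
  [0] ... => #  t=0,i=2
  bits 10011011 = 155

155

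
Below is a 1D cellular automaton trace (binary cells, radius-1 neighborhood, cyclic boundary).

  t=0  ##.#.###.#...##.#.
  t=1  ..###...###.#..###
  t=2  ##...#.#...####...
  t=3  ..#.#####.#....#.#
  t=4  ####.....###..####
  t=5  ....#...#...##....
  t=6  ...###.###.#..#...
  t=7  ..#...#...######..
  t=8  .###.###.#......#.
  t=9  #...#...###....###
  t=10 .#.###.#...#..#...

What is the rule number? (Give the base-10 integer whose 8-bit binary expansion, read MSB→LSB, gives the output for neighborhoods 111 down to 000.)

  ###|.  b7=0 t=0,i=6
  ##.|.  b6=0 t=0,i=1
  #.#|#  b5=1 t=0,i=2
  #..|#  b4=1 t=0,i=10
  .##|.  b3=0 t=0,i=0
  .#.|#  b2=1 t=0,i=3
  ..#|#  b1=1 t=0,i=12
  ...|.  b0=0 t=0,i=11
  bits 00110110 = 54

54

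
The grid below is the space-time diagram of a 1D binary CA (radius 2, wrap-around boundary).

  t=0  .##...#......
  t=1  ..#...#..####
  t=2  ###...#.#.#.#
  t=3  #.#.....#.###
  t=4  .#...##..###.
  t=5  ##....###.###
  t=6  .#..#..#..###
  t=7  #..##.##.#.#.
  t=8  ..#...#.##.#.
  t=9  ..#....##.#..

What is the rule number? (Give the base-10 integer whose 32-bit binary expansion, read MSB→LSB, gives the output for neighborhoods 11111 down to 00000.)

2532104211

  #####|#  b31=1 t=5,i=12
  ####.|.  b30=0 t=1,i=11
  ###.#|.  b29=0 t=3,i=0
  ###..|#  b28=1 t=1,i=12
  ##.##|.  b27=0 t=5,i=9
  ##.#.|#  b26=1 t=3,i=1
  ##..#|#  b25=1 t=1,i=0
  ##...|.  b24=0 t=0,i=3
  #.###|#  b23=1 t=2,i=12
  #.##.|#  b22=1 t=7,i=6
  #.#.#|#  b21=1 t=2,i=8
  #.#..|.  b20=0 t=3,i=2
  #..##|#  b19=1 t=1,i=8
  #..#.|#  b18=1 t=1,i=1
  #...#|.  b17=0 t=0,i=4
  #....|.  b16=0 t=0,i=8
  .####|#  b15=1 t=1,i=10
  .###.|#  b14=1 t=4,i=10
  .##.#|.  b13=0 t=7,i=4
  .##..|#  b12=1 t=0,i=2
  .#.##|#  b11=1 t=2,i=11
  .#.#.|.  b10=0 t=2,i=7
  .#..#|.  b9=0 t=1,i=7
  .#...|.  b8=0 t=0,i=7
  ..###|.  b7=0 t=1,i=9
  ..##.|.  b6=0 t=0,i=1
  ..#.#|.  b5=0 t=2,i=6
  ..#..|#  b4=1 t=0,i=6
  ...##|.  b3=0 t=0,i=0
  ...#.|.  b2=0 t=0,i=5
  ....#|#  b1=1 t=0,i=12
  .....|#  b0=1 t=0,i=9
  bits 10010110111011001101100000010011 = 2532104211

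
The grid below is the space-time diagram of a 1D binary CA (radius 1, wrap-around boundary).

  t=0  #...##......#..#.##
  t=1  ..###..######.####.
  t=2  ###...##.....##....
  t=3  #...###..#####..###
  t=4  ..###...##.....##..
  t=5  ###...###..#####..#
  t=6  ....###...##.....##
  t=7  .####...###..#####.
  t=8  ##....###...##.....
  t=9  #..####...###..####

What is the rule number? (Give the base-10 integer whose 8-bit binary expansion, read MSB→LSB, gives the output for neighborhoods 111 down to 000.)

47

  ### -> .   bit 7 = 0  t=0,i=18
  ##. -> .   bit 6 = 0  t=0,i=0
  #.# -> #   bit 5 = 1  t=0,i=16
  #.. -> .   bit 4 = 0  t=0,i=1
  .## -> #   bit 3 = 1  t=0,i=4
  .#. -> #   bit 2 = 1  t=0,i=12
  ..# -> #   bit 1 = 1  t=0,i=3
  ... -> #   bit 0 = 1  t=0,i=2
  bits 00101111 = 47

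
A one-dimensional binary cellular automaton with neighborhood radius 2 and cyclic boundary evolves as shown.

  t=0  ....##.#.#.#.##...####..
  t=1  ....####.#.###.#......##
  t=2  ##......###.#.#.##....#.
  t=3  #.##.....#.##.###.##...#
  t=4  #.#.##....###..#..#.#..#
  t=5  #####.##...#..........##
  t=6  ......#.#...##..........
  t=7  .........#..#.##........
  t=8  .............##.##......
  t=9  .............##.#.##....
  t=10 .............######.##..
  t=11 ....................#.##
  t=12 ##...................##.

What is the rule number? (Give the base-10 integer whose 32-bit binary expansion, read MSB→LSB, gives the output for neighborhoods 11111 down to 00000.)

90794304

  #####|.  b31=0 t=5,i=0
  ####.|.  b30=0 t=0,i=20
  ###.#|.  b29=0 t=1,i=7
  ###..|.  b28=0 t=0,i=21
  ##.##|.  b27=0 t=3,i=1
  ##.#.|#  b26=1 t=0,i=6
  ##..#|.  b25=0 t=4,i=13
  ##...|#  b24=1 t=0,i=15
  #.###|.  b23=0 t=1,i=11
  #.##.|#  b22=1 t=0,i=13
  #.#.#|#  b21=1 t=0,i=7
  #.#..|.  b20=0 t=1,i=15
  #..##|#  b19=1 t=4,i=22
  #..#.|.  b18=0 t=4,i=14
  #...#|.  b17=0 t=0,i=16
  #....|#  b16=1 t=0,i=23
  .####|.  b15=0 t=0,i=19
  .###.|#  b14=1 t=1,i=12
  .##.#|#  b13=1 t=0,i=5
  .##..|.  b12=0 t=0,i=14
  .#.##|#  b11=1 t=0,i=12
  .#.#.|.  b10=0 t=0,i=8
  .#..#|.  b9=0 t=4,i=16
  .#...|#  b8=1 t=1,i=16
  ..###|.  b7=0 t=0,i=18
  ..##.|#  b6=1 t=0,i=4
  ..#.#|.  b5=0 t=2,i=22
  ..#..|.  b4=0 t=4,i=15
  ...##|.  b3=0 t=0,i=3
  ...#.|.  b2=0 t=2,i=21
  ....#|.  b1=0 t=0,i=2
  .....|.  b0=0 t=0,i=0
  bits 00000101011010010110100101000000 = 90794304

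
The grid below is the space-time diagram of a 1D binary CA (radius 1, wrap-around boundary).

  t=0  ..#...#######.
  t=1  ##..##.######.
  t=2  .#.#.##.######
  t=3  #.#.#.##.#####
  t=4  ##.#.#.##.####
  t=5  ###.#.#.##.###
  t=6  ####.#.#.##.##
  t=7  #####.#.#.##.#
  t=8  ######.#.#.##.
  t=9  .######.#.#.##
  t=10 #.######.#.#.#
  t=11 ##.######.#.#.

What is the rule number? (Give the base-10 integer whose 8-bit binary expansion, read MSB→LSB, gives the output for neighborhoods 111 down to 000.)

227

  ###|#  b7=1 t=0,i=7
  ##.|#  b6=1 t=0,i=12
  #.#|#  b5=1 t=1,i=6
  #..|.  b4=0 t=0,i=3
  .##|.  b3=0 t=0,i=6
  .#.|.  b2=0 t=0,i=2
  ..#|#  b1=1 t=0,i=1
  ...|#  b0=1 t=0,i=0
  bits 11100011 = 227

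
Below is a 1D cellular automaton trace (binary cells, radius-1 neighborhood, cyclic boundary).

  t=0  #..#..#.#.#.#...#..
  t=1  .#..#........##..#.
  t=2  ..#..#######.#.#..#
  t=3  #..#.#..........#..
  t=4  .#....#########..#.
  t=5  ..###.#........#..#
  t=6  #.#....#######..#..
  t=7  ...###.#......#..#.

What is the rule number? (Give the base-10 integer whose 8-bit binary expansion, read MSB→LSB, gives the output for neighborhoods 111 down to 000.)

  nb ###: next=.  (t=2,i=6, bit7=0)
  nb ##.: next=.  (t=1,i=14, bit6=0)
  nb #.#: next=.  (t=0,i=7, bit5=0)
  nb #..: next=#  (t=0,i=1, bit4=1)
  nb .##: next=#  (t=1,i=13, bit3=1)
  nb .#.: next=.  (t=0,i=0, bit2=0)
  nb ..#: next=.  (t=0,i=2, bit1=0)
  nb ...: next=#  (t=0,i=14, bit0=1)
  bits 00011001 = 25

25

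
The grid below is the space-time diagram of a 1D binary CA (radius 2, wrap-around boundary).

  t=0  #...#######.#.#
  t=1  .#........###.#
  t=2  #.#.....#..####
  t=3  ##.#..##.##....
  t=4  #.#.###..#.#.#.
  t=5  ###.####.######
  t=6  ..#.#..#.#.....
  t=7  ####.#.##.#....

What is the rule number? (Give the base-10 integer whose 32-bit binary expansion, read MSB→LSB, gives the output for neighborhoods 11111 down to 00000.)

  nb #####: next=.  (t=0,i=6, bit31=0)
  nb ####.: next=.  (t=0,i=9, bit30=0)
  nb ###.#: next=#  (t=0,i=10, bit29=1)
  nb ###..: next=#  (t=4,i=6, bit28=1)
  nb ##.##: next=.  (t=3,i=8, bit27=0)
  nb ##.#.: next=#  (t=0,i=11, bit26=1)
  nb ##..#: next=#  (t=4,i=7, bit25=1)
  nb ##...: next=#  (t=0,i=1, bit24=1)
  nb #.###: next=#  (t=4,i=4, bit23=1)
  nb #.##.: next=#  (t=0,i=14, bit22=1)
  nb #.#.#: next=#  (t=0,i=12, bit21=1)
  nb #.#..: next=.  (t=1,i=1, bit20=0)
  nb #..##: next=#  (t=2,i=10, bit19=1)
  nb #..#.: next=.  (t=4,i=8, bit18=0)
  nb #...#: next=.  (t=0,i=2, bit17=0)
  nb #....: next=.  (t=1,i=3, bit16=0)
  nb .####: next=.  (t=0,i=5, bit15=0)
  nb .###.: next=#  (t=1,i=11, bit14=1)
  nb .##.#: next=.  (t=3,i=1, bit13=0)
  nb .##..: next=.  (t=0,i=0, bit12=0)
  nb .#.##: next=.  (t=0,i=13, bit11=0)
  nb .#.#.: next=#  (t=1,i=0, bit10=1)
  nb .#..#: next=#  (t=2,i=9, bit9=1)
  nb .#...: next=#  (t=1,i=2, bit8=1)
  nb ..###: next=.  (t=0,i=4, bit7=0)
  nb ..##.: next=#  (t=3,i=0, bit6=1)
  nb ..#.#: next=#  (t=4,i=9, bit5=1)
  nb ..#..: next=.  (t=2,i=8, bit4=0)
  nb ...##: next=.  (t=0,i=3, bit3=0)
  nb ...#.: next=#  (t=2,i=7, bit2=1)
  nb ....#: next=#  (t=1,i=8, bit1=1)
  nb .....: next=.  (t=1,i=4, bit0=0)
  bits 00110111111010000100011101100110 = 937969510

937969510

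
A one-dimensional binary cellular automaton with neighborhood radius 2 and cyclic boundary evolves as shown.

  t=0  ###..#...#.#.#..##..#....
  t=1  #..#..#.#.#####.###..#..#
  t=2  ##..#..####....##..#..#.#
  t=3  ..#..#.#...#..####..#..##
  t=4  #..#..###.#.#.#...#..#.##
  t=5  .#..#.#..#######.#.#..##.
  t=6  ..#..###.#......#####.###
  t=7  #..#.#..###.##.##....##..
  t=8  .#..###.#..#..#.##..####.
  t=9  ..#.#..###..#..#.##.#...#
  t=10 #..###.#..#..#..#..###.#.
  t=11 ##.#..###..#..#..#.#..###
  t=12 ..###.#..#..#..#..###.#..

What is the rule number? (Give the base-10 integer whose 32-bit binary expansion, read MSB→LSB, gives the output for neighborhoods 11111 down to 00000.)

263200717

  #####|.  b31=0 t=1,i=12
  ####.|.  b30=0 t=1,i=13
  ###.#|.  b29=0 t=1,i=14
  ###..|.  b28=0 t=0,i=2
  ##.##|#  b27=1 t=1,i=15
  ##.#.|#  b26=1 t=4,i=9
  ##..#|#  b25=1 t=0,i=3
  ##...|#  b24=1 t=2,i=11
  #.###|#  b23=1 t=1,i=10
  #.##.|.  b22=0 t=7,i=12
  #.#.#|#  b21=1 t=0,i=11
  #.#..|#  b20=1 t=0,i=13
  #..##|.  b19=0 t=0,i=15
  #..#.|.  b18=0 t=0,i=4
  #...#|.  b17=0 t=0,i=7
  #....|.  b16=0 t=0,i=22
  .####|.  b15=0 t=1,i=11
  .###.|.  b14=0 t=0,i=1
  .##.#|.  b13=0 t=7,i=13
  .##..|#  b12=1 t=0,i=17
  .#.##|#  b11=1 t=1,i=9
  .#.#.|#  b10=1 t=0,i=10
  .#..#|#  b9=1 t=0,i=14
  .#...|#  b8=1 t=0,i=6
  ..###|#  b7=1 t=0,i=0
  ..##.|#  b6=1 t=0,i=16
  ..#.#|.  b5=0 t=0,i=9
  ..#..|.  b4=0 t=0,i=5
  ...##|#  b3=1 t=0,i=24
  ...#.|#  b2=1 t=0,i=8
  ....#|.  b1=0 t=0,i=23
  .....|#  b0=1 t=6,i=12
  bits 00001111101100000001111111001101 = 263200717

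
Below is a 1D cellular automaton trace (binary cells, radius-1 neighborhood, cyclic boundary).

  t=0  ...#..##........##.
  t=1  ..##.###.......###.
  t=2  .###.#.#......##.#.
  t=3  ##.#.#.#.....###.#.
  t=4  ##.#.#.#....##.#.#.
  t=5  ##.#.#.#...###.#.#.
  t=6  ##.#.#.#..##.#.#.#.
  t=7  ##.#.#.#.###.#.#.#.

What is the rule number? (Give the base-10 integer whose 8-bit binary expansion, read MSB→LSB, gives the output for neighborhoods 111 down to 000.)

78

  ###|.  b7=0 t=1,i=6
  ##.|#  b6=1 t=0,i=7
  #.#|.  b5=0 t=1,i=4
  #..|.  b4=0 t=0,i=4
  .##|#  b3=1 t=0,i=6
  .#.|#  b2=1 t=0,i=3
  ..#|#  b1=1 t=0,i=2
  ...|.  b0=0 t=0,i=0
  bits 01001110 = 78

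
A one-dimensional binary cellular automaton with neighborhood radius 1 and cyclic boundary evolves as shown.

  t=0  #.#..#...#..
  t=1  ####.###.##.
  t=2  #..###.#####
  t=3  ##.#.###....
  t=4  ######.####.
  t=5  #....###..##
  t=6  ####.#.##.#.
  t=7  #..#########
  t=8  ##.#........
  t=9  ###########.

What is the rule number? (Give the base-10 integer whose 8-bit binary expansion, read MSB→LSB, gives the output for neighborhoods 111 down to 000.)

125

  ###|.  b7=0 t=1,i=1
  ##.|#  b6=1 t=1,i=3
  #.#|#  b5=1 t=0,i=1
  #..|#  b4=1 t=0,i=3
  .##|#  b3=1 t=1,i=0
  .#.|#  b2=1 t=0,i=0
  ..#|.  b1=0 t=0,i=4
  ...|#  b0=1 t=0,i=7
  bits 01111101 = 125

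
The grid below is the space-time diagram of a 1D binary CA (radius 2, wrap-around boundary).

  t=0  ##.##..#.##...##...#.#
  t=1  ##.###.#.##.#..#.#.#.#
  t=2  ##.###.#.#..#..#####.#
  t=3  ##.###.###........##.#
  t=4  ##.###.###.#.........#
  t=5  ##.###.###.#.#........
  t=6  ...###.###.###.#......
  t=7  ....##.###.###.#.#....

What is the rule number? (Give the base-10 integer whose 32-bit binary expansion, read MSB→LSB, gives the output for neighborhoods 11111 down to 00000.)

  #####|.  b31=0 t=2,i=17
  ####.|#  b30=1 t=2,i=18
  ###.#|#  b29=1 t=0,i=1
  ###..|#  b28=1 t=3,i=9
  ##.##|.  b27=0 t=0,i=2
  ##.#.|.  b26=0 t=1,i=6
  ##..#|#  b25=1 t=0,i=5
  ##...|.  b24=0 t=0,i=11
  #.###|#  b23=1 t=0,i=21
  #.##.|#  b22=1 t=0,i=3
  #.#.#|#  b21=1 t=1,i=7
  #.#..|#  b20=1 t=1,i=12
  #..##|.  b19=0 t=2,i=14
  #..#.|.  b18=0 t=0,i=6
  #...#|#  b17=1 t=0,i=12
  #....|#  b16=1 t=3,i=11
  .####|.  b15=0 t=2,i=16
  .###.|#  b14=1 t=0,i=0
  .##.#|.  b13=0 t=1,i=10
  .##..|#  b12=1 t=0,i=4
  .#.##|.  b11=0 t=0,i=8
  .#.#.|#  b10=1 t=1,i=16
  .#..#|.  b9=0 t=1,i=13
  .#...|.  b8=0 t=4,i=12
  ..###|.  b7=0 t=2,i=15
  ..##.|.  b6=0 t=0,i=14
  ..#.#|#  b5=1 t=0,i=7
  ..#..|.  b4=0 t=2,i=12
  ...##|.  b3=0 t=0,i=13
  ...#.|.  b2=0 t=0,i=18
  ....#|.  b1=0 t=3,i=16
  .....|.  b0=0 t=3,i=12
  bits 01110010111100110101010000100000 = 1928549408

1928549408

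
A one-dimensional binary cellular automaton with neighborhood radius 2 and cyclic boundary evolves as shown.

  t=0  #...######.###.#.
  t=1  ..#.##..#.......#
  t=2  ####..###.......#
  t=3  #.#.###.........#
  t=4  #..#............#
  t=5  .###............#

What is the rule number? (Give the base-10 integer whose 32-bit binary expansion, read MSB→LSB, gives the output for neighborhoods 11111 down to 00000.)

1108258544

  [31] ##### => .  t=0,i=6
  [30] ####. => #  t=0,i=8
  [29] ###.# => .  t=0,i=9
  [28] ###.. => .  t=2,i=3
  [27] ##.## => .  t=0,i=10
  [26] ##.#. => .  t=0,i=14
  [25] ##..# => #  t=1,i=6
  [24] ##... => .  t=2,i=9
  [23] #.### => .  t=0,i=11
  [22] #.##. => .  t=1,i=4
  [21] #.#.# => .  t=0,i=15
  [20] #.#.. => .  t=0,i=0
  [19] #..## => #  t=2,i=5
  [18] #..#. => #  t=1,i=1
  [17] #...# => #  t=0,i=2
  [16] #.... => .  t=1,i=10
  [15] .#### => #  t=0,i=5
  [14] .###. => .  t=0,i=12
  [13] .##.# => #  t=3,i=0
  [12] .##.. => .  t=1,i=5
  [11] .#.## => #  t=1,i=3
  [10] .#.#. => #  t=0,i=16
  [9] .#..# => #  t=1,i=0
  [8] .#... => .  t=0,i=1
  [7] ..### => #  t=0,i=4
  [6] ..##. => #  t=3,i=16
  [5] ..#.# => #  t=1,i=2
  [4] ..#.. => #  t=1,i=8
  [3] ...## => .  t=0,i=3
  [2] ...#. => .  t=1,i=15
  [1] ....# => .  t=1,i=14
  [0] ..... => .  t=1,i=11
  bits 01000010000011101010111011110000 = 1108258544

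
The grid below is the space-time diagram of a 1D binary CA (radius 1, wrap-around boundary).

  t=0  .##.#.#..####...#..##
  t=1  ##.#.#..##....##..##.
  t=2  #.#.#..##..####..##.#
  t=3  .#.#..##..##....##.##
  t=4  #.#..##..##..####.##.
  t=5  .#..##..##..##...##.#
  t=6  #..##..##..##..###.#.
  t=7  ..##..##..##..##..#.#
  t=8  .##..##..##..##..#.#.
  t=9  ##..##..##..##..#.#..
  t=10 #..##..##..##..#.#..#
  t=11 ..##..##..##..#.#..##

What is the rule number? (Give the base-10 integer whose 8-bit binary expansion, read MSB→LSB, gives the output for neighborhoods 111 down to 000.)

43

  nb ###: next=.  (t=0,i=10, bit7=0)
  nb ##.: next=.  (t=0,i=2, bit6=0)
  nb #.#: next=#  (t=0,i=0, bit5=1)
  nb #..: next=.  (t=0,i=7, bit4=0)
  nb .##: next=#  (t=0,i=1, bit3=1)
  nb .#.: next=.  (t=0,i=4, bit2=0)
  nb ..#: next=#  (t=0,i=8, bit1=1)
  nb ...: next=#  (t=0,i=14, bit0=1)
  bits 00101011 = 43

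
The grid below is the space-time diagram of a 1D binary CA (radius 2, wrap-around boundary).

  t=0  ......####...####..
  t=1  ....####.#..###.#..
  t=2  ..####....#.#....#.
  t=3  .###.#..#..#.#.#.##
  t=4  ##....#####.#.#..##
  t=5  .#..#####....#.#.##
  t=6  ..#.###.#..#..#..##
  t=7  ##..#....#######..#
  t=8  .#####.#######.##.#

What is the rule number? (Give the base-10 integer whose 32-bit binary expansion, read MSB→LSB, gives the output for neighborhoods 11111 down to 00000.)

2596583322

  ##### -> #   bit 31 = 1  t=4,i=8
  ####. -> .   bit 30 = 0  t=0,i=8
  ###.# -> .   bit 29 = 0  t=1,i=7
  ###.. -> #   bit 28 = 1  t=0,i=9
  ##.## -> #   bit 27 = 1  t=3,i=0
  ##.#. -> .   bit 26 = 0  t=1,i=8
  ##..# -> #   bit 25 = 1  t=6,i=0
  ##... -> .   bit 24 = 0  t=0,i=10
  #.### -> #   bit 23 = 1  t=3,i=1
  #.##. -> #   bit 22 = 1  t=3,i=17
  #.#.# -> .   bit 21 = 0  t=3,i=13
  #.#.. -> .   bit 20 = 0  t=1,i=9
  #..## -> .   bit 19 = 0  t=1,i=11
  #..#. -> #   bit 18 = 1  t=3,i=7
  #...# -> .   bit 17 = 0  t=0,i=11
  #.... -> .   bit 16 = 0  t=0,i=18
  .#### -> #   bit 15 = 1  t=0,i=7
  .###. -> .   bit 14 = 0  t=1,i=13
  .##.# -> #   bit 13 = 1  t=3,i=18
  .##.. -> #   bit 12 = 1  t=6,i=18
  .#.## -> .   bit 11 = 0  t=3,i=16
  .#.#. -> #   bit 10 = 1  t=2,i=11
  .#..# -> #   bit 9 = 1  t=1,i=10
  .#... -> #   bit 8 = 1  t=1,i=17
  ..### -> #   bit 7 = 1  t=0,i=6
  ..##. -> .   bit 6 = 0  t=6,i=17
  ..#.# -> .   bit 5 = 0  t=2,i=10
  ..#.. -> #   bit 4 = 1  t=2,i=17
  ...## -> #   bit 3 = 1  t=0,i=5
  ...#. -> .   bit 2 = 0  t=2,i=9
  ....# -> #   bit 1 = 1  t=0,i=4
  ..... -> .   bit 0 = 0  t=0,i=0
  bits 10011010110001001011011110011010 = 2596583322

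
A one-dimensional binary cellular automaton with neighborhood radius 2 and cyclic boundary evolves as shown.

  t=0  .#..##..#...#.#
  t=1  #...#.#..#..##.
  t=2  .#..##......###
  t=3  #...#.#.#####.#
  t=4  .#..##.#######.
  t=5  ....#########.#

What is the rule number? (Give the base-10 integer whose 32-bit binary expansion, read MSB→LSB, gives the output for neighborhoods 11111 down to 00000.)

4018187755

  nb #####: next=#  (t=3,i=10, bit31=1)
  nb ####.: next=#  (t=3,i=11, bit30=1)
  nb ###.#: next=#  (t=2,i=14, bit29=1)
  nb ###..: next=.  (t=4,i=13, bit28=0)
  nb ##.##: next=#  (t=3,i=13, bit27=1)
  nb ##.#.: next=#  (t=1,i=14, bit26=1)
  nb ##..#: next=#  (t=0,i=6, bit25=1)
  nb ##...: next=#  (t=2,i=6, bit24=1)
  nb #.###: next=#  (t=3,i=8, bit23=1)
  nb #.##.: next=.  (t=3,i=14, bit22=0)
  nb #.#.#: next=.  (t=0,i=14, bit21=0)
  nb #.#..: next=.  (t=0,i=1, bit20=0)
  nb #..##: next=.  (t=0,i=3, bit19=0)
  nb #..#.: next=.  (t=0,i=7, bit18=0)
  nb #...#: next=.  (t=0,i=10, bit17=0)
  nb #....: next=.  (t=2,i=7, bit16=0)
  nb .####: next=#  (t=3,i=9, bit15=1)
  nb .###.: next=.  (t=2,i=13, bit14=0)
  nb .##.#: next=#  (t=1,i=13, bit13=1)
  nb .##..: next=.  (t=0,i=5, bit12=0)
  nb .#.##: next=#  (t=3,i=7, bit11=1)
  nb .#.#.: next=#  (t=0,i=0, bit10=1)
  nb .#..#: next=.  (t=0,i=2, bit9=0)
  nb .#...: next=#  (t=0,i=9, bit8=1)
  nb ..###: next=#  (t=2,i=12, bit7=1)
  nb ..##.: next=#  (t=0,i=4, bit6=1)
  nb ..#.#: next=#  (t=0,i=12, bit5=1)
  nb ..#..: next=.  (t=0,i=8, bit4=0)
  nb ...##: next=#  (t=2,i=11, bit3=1)
  nb ...#.: next=.  (t=0,i=11, bit2=0)
  nb ....#: next=#  (t=2,i=10, bit1=1)
  nb .....: next=#  (t=2,i=8, bit0=1)
  bits 11101111100000001010110111101011 = 4018187755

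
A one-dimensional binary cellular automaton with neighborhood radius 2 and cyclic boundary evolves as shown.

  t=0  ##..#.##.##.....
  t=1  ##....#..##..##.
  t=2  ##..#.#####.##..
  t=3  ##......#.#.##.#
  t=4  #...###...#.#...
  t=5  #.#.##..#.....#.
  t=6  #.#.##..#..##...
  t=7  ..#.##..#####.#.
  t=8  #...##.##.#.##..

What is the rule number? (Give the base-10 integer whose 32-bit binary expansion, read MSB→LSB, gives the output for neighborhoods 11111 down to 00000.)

2758431443

  #####|#  b31=1 t=2,i=8
  ####.|.  b30=0 t=2,i=9
  ###.#|#  b29=1 t=2,i=10
  ###..|.  b28=0 t=3,i=1
  ##.##|.  b27=0 t=0,i=8
  ##.#.|#  b26=1 t=7,i=13
  ##..#|.  b25=0 t=0,i=2
  ##...|.  b24=0 t=0,i=11
  #.###|.  b23=0 t=2,i=6
  #.##.|#  b22=1 t=0,i=6
  #.#.#|#  b21=1 t=3,i=10
  #.#..|.  b20=0 t=4,i=12
  #..##|#  b19=1 t=1,i=8
  #..#.|.  b18=0 t=0,i=3
  #...#|#  b17=1 t=4,i=2
  #....|.  b16=0 t=0,i=12
  .####|.  b15=0 t=2,i=7
  .###.|#  b14=1 t=3,i=0
  .##.#|.  b13=0 t=0,i=7
  .##..|#  b12=1 t=0,i=1
  .#.##|.  b11=0 t=0,i=5
  .#.#.|.  b10=0 t=3,i=9
  .#..#|#  b9=1 t=1,i=7
  .#...|.  b8=0 t=4,i=1
  ..###|#  b7=1 t=4,i=4
  ..##.|#  b6=1 t=0,i=0
  ..#.#|.  b5=0 t=0,i=4
  ..#..|#  b4=1 t=1,i=6
  ...##|.  b3=0 t=0,i=15
  ...#.|.  b2=0 t=1,i=5
  ....#|#  b1=1 t=0,i=14
  .....|#  b0=1 t=0,i=13
  bits 10100100011010100101001011010011 = 2758431443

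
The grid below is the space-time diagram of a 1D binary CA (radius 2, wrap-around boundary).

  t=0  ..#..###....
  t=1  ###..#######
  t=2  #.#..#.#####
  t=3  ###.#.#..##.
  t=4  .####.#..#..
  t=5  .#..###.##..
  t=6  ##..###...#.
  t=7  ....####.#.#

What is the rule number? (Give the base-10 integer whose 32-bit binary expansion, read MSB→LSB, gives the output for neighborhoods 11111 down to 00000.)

  ##### -> #   bit 31 = 1  t=1,i=0
  ####. -> .   bit 30 = 0  t=1,i=1
  ###.# -> #   bit 29 = 1  t=2,i=0
  ###.. -> #   bit 28 = 1  t=0,i=7
  ##.## -> .   bit 27 = 0  t=3,i=11
  ##.#. -> #   bit 26 = 1  t=2,i=1
  ##..# -> .   bit 25 = 0  t=1,i=3
  ##... -> #   bit 24 = 1  t=0,i=8
  #.### -> .   bit 23 = 0  t=2,i=7
  #.##. -> .   bit 22 = 0  t=5,i=8
  #.#.# -> #   bit 21 = 1  t=3,i=4
  #.#.. -> #   bit 20 = 1  t=2,i=2
  #..## -> .   bit 19 = 0  t=0,i=4
  #..#. -> #   bit 18 = 1  t=2,i=4
  #...# -> .   bit 17 = 0  t=4,i=11
  #.... -> #   bit 16 = 1  t=0,i=9
  .#### -> .   bit 15 = 0  t=1,i=6
  .###. -> #   bit 14 = 1  t=0,i=6
  .##.# -> .   bit 13 = 0  t=3,i=10
  .##.. -> .   bit 12 = 0  t=5,i=9
  .#.## -> #   bit 11 = 1  t=2,i=6
  .#.#. -> .   bit 10 = 0  t=3,i=5
  .#..# -> .   bit 9 = 0  t=0,i=3
  .#... -> .   bit 8 = 0  t=4,i=10
  ..### -> #   bit 7 = 1  t=0,i=5
  ..##. -> #   bit 6 = 1  t=3,i=9
  ..#.# -> .   bit 5 = 0  t=2,i=5
  ..#.. -> #   bit 4 = 1  t=0,i=2
  ...## -> .   bit 3 = 0  t=4,i=0
  ...#. -> #   bit 2 = 1  t=0,i=1
  ....# -> #   bit 1 = 1  t=0,i=0
  ..... -> #   bit 0 = 1  t=0,i=10
  bits 10110101001101010100100011010111 = 3040168151

3040168151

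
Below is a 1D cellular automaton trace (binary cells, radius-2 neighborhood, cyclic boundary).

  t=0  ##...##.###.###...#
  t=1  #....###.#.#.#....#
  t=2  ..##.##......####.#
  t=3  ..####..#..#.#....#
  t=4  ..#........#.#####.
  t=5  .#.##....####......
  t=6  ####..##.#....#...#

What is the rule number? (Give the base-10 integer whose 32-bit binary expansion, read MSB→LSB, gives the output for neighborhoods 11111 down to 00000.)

139553254

  ##### -> .   bit 31 = 0  t=4,i=15
  ####. -> .   bit 30 = 0  t=2,i=15
  ###.# -> .   bit 29 = 0  t=0,i=10
  ###.. -> .   bit 28 = 0  t=0,i=1
  ##.## -> #   bit 27 = 1  t=0,i=7
  ##.#. -> .   bit 26 = 0  t=1,i=8
  ##..# -> .   bit 25 = 0  t=3,i=6
  ##... -> .   bit 24 = 0  t=0,i=2
  #.### -> .   bit 23 = 0  t=0,i=8
  #.##. -> #   bit 22 = 1  t=2,i=5
  #.#.# -> .   bit 21 = 0  t=1,i=9
  #.#.. -> #   bit 20 = 1  t=1,i=13
  #..## -> .   bit 19 = 0  t=2,i=1
  #..#. -> .   bit 18 = 0  t=3,i=7
  #...# -> .   bit 17 = 0  t=0,i=3
  #.... -> #   bit 16 = 1  t=1,i=2
  .#### -> .   bit 15 = 0  t=2,i=14
  .###. -> #   bit 14 = 1  t=0,i=0
  .##.# -> #   bit 13 = 1  t=0,i=6
  .##.. -> .   bit 12 = 0  t=1,i=0
  .#.## -> #   bit 11 = 1  t=4,i=12
  .#.#. -> .   bit 10 = 0  t=1,i=10
  .#..# -> .   bit 9 = 0  t=2,i=0
  .#... -> #   bit 8 = 1  t=1,i=14
  ..### -> #   bit 7 = 1  t=0,i=18
  ..##. -> #   bit 6 = 1  t=0,i=5
  ..#.# -> #   bit 5 = 1  t=3,i=11
  ..#.. -> .   bit 4 = 0  t=3,i=8
  ...## -> .   bit 3 = 0  t=0,i=4
  ...#. -> #   bit 2 = 1  t=3,i=17
  ....# -> #   bit 1 = 1  t=1,i=3
  ..... -> .   bit 0 = 0  t=2,i=9
  bits 00001000010100010110100111100110 = 139553254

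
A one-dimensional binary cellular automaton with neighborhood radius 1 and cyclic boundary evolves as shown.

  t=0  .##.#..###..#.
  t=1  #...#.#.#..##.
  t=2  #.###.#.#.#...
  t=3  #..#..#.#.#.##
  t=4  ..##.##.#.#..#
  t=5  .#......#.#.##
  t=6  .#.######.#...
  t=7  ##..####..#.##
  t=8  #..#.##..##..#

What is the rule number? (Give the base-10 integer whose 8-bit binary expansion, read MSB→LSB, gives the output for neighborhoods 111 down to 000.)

  ###|#  b7=1 t=0,i=8
  ##.|.  b6=0 t=0,i=2
  #.#|.  b5=0 t=0,i=3
  #..|.  b4=0 t=0,i=5
  .##|.  b3=0 t=0,i=1
  .#.|#  b2=1 t=0,i=4
  ..#|#  b1=1 t=0,i=0
  ...|#  b0=1 t=1,i=2
  bits 10000111 = 135

135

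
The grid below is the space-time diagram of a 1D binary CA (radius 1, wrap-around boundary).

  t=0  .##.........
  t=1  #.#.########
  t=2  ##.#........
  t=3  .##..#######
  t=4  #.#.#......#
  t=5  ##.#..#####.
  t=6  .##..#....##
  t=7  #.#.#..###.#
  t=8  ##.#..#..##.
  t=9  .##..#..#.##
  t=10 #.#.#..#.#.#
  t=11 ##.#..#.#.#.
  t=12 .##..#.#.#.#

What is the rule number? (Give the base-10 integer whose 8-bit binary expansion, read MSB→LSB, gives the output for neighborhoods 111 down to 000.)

99

  nb ###: next=.  (t=1,i=5, bit7=0)
  nb ##.: next=#  (t=0,i=2, bit6=1)
  nb #.#: next=#  (t=1,i=1, bit5=1)
  nb #..: next=.  (t=0,i=3, bit4=0)
  nb .##: next=.  (t=0,i=1, bit3=0)
  nb .#.: next=.  (t=1,i=2, bit2=0)
  nb ..#: next=#  (t=0,i=0, bit1=1)
  nb ...: next=#  (t=0,i=4, bit0=1)
  bits 01100011 = 99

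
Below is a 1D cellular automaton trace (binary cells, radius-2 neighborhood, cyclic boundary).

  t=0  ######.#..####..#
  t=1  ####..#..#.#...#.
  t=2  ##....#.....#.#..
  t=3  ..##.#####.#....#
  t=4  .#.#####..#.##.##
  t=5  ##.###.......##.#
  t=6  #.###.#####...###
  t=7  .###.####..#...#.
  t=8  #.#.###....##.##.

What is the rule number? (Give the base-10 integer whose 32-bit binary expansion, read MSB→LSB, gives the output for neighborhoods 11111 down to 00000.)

2376720661

  [31] ##### => #  t=0,i=1
  [30] ####. => .  t=0,i=4
  [29] ###.# => .  t=0,i=5
  [28] ###.. => .  t=0,i=13
  [27] ##.## => #  t=3,i=4
  [26] ##.#. => #  t=0,i=6
  [25] ##..# => .  t=0,i=14
  [24] ##... => #  t=2,i=2
  [23] #.### => #  t=1,i=0
  [22] #.##. => .  t=4,i=12
  [21] #.#.# => #  t=4,i=1
  [20] #.#.. => .  t=0,i=7
  [19] #..## => #  t=0,i=9
  [18] #..#. => .  t=1,i=5
  [17] #...# => .  t=1,i=13
  [16] #.... => #  t=2,i=3
  [15] .#### => #  t=0,i=0
  [14] .###. => #  t=5,i=0
  [13] .##.# => #  t=3,i=3
  [12] .##.. => .  t=2,i=1
  [11] .#.## => .  t=1,i=16
  [10] .#.#. => .  t=1,i=10
  [9] .#..# => .  t=0,i=8
  [8] .#... => #  t=1,i=12
  [7] ..### => .  t=0,i=10
  [6] ..##. => .  t=2,i=0
  [5] ..#.# => .  t=1,i=9
  [4] ..#.. => #  t=1,i=6
  [3] ...## => .  t=5,i=12
  [2] ...#. => #  t=1,i=14
  [1] ....# => .  t=2,i=4
  [0] ..... => #  t=2,i=9
  bits 10001101101010011110000100010101 = 2376720661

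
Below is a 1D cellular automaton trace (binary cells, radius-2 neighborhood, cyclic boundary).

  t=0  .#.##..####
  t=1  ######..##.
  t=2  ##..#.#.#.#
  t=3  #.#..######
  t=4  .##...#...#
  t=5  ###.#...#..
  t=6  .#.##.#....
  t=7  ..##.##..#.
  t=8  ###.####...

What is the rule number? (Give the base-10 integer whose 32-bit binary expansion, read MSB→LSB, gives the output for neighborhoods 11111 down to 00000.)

1324538953

  #####|.  b31=0 t=1,i=2
  ####.|#  b30=1 t=0,i=9
  ###.#|.  b29=0 t=0,i=10
  ###..|.  b28=0 t=1,i=5
  ##.##|#  b27=1 t=1,i=10
  ##.#.|#  b26=1 t=0,i=0
  ##..#|#  b25=1 t=0,i=5
  ##...|.  b24=0 t=4,i=3
  #.###|#  b23=1 t=1,i=0
  #.##.|#  b22=1 t=0,i=3
  #.#.#|#  b21=1 t=0,i=1
  #.#..|#  b20=1 t=3,i=2
  #..##|.  b19=0 t=0,i=6
  #..#.|.  b18=0 t=2,i=3
  #...#|#  b17=1 t=4,i=4
  #....|.  b16=0 t=6,i=8
  .####|#  b15=1 t=0,i=8
  .###.|#  b14=1 t=2,i=0
  .##.#|.  b13=0 t=1,i=9
  .##..|#  b12=1 t=0,i=4
  .#.##|#  b11=1 t=0,i=2
  .#.#.|#  b10=1 t=2,i=5
  .#..#|.  b9=0 t=3,i=3
  .#...|.  b8=0 t=4,i=7
  ..###|.  b7=0 t=0,i=7
  ..##.|#  b6=1 t=1,i=8
  ..#.#|.  b5=0 t=2,i=4
  ..#..|.  b4=0 t=4,i=6
  ...##|#  b3=1 t=7,i=1
  ...#.|.  b2=0 t=4,i=5
  ....#|.  b1=0 t=6,i=10
  .....|#  b0=1 t=6,i=9
  bits 01001110111100101101110001001001 = 1324538953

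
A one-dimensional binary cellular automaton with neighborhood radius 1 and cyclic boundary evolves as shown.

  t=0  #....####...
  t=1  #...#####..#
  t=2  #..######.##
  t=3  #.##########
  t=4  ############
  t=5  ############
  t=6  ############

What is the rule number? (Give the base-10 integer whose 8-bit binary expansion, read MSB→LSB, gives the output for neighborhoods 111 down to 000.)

238

  [7] ### => #  t=0,i=6
  [6] ##. => #  t=0,i=8
  [5] #.# => #  t=2,i=9
  [4] #.. => .  t=0,i=1
  [3] .## => #  t=0,i=5
  [2] .#. => #  t=0,i=0
  [1] ..# => #  t=0,i=4
  [0] ... => .  t=0,i=2
  bits 11101110 = 238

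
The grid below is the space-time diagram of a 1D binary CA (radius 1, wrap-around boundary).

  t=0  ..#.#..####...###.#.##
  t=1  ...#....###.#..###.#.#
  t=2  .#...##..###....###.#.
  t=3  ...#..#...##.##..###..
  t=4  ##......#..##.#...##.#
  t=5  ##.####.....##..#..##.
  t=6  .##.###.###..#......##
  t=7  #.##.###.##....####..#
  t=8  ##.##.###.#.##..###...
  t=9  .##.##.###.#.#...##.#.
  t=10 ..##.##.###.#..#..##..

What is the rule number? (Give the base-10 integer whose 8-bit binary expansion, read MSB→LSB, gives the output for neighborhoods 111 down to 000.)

225

  [7] ### => #  t=0,i=8
  [6] ##. => #  t=0,i=10
  [5] #.# => #  t=0,i=3
  [4] #.. => .  t=0,i=0
  [3] .## => .  t=0,i=7
  [2] .#. => .  t=0,i=2
  [1] ..# => .  t=0,i=1
  [0] ... => #  t=0,i=12
  bits 11100001 = 225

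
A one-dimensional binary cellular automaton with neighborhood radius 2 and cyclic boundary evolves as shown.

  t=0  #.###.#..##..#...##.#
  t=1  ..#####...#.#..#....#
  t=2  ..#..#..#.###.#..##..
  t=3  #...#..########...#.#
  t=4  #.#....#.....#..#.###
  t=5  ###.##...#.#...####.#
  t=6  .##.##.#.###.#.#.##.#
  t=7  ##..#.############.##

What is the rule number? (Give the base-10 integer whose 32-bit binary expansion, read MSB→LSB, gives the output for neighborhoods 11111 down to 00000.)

1693932706

  ##### -> .   bit 31 = 0  t=1,i=4
  ####. -> #   bit 30 = 1  t=1,i=5
  ###.# -> #   bit 29 = 1  t=0,i=4
  ###.. -> .   bit 28 = 0  t=1,i=6
  ##.## -> .   bit 27 = 0  t=0,i=1
  ##.#. -> #   bit 26 = 1  t=0,i=5
  ##..# -> .   bit 25 = 0  t=0,i=11
  ##... -> .   bit 24 = 0  t=1,i=7
  #.### -> #   bit 23 = 1  t=0,i=2
  #.##. -> #   bit 22 = 1  t=0,i=20
  #.#.# -> #   bit 21 = 1  t=6,i=7
  #.#.. -> #   bit 20 = 1  t=0,i=6
  #..## -> .   bit 19 = 0  t=0,i=8
  #..#. -> #   bit 18 = 1  t=0,i=12
  #...# -> #   bit 17 = 1  t=0,i=15
  #.... -> #   bit 16 = 1  t=1,i=17
  .#### -> .   bit 15 = 0  t=1,i=3
  .###. -> #   bit 14 = 1  t=0,i=3
  .##.# -> .   bit 13 = 0  t=0,i=0
  .##.. -> #   bit 12 = 1  t=0,i=10
  .#.## -> #   bit 11 = 1  t=2,i=9
  .#.#. -> #   bit 10 = 1  t=1,i=11
  .#..# -> .   bit 9 = 0  t=0,i=7
  .#... -> .   bit 8 = 0  t=0,i=14
  ..### -> #   bit 7 = 1  t=1,i=2
  ..##. -> .   bit 6 = 0  t=0,i=9
  ..#.# -> #   bit 5 = 1  t=1,i=10
  ..#.. -> .   bit 4 = 0  t=0,i=13
  ...## -> .   bit 3 = 0  t=0,i=16
  ...#. -> .   bit 2 = 0  t=1,i=9
  ....# -> #   bit 1 = 1  t=1,i=18
  ..... -> .   bit 0 = 0  t=4,i=10
  bits 01100100111101110101110010100010 = 1693932706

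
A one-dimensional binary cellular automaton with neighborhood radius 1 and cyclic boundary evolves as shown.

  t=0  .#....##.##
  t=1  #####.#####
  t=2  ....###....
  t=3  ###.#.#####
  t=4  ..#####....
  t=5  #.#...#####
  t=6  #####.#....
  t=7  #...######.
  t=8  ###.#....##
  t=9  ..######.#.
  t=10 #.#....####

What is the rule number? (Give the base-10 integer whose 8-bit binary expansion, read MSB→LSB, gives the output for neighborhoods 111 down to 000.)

  [7] ### => .  t=1,i=0
  [6] ##. => #  t=0,i=7
  [5] #.# => #  t=0,i=0
  [4] #.. => #  t=0,i=2
  [3] .## => #  t=0,i=6
  [2] .#. => #  t=0,i=1
  [1] ..# => .  t=0,i=5
  [0] ... => #  t=0,i=3
  bits 01111101 = 125

125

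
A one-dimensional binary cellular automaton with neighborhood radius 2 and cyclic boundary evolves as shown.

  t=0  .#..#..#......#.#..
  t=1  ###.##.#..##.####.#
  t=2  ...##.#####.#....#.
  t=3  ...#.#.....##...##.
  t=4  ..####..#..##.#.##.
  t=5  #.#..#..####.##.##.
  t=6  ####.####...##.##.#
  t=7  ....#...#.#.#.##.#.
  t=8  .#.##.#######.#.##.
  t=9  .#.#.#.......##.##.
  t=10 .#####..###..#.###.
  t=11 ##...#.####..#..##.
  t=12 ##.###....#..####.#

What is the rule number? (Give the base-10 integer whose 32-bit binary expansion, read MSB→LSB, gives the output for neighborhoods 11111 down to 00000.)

  ##### -> .   bit 31 = 0  t=2,i=8
  ####. -> .   bit 30 = 0  t=1,i=1
  ###.# -> .   bit 29 = 0  t=1,i=2
  ###.. -> #   bit 28 = 1  t=4,i=5
  ##.## -> #   bit 27 = 1  t=1,i=3
  ##.#. -> #   bit 26 = 1  t=1,i=6
  ##..# -> .   bit 25 = 0  t=4,i=6
  ##... -> .   bit 24 = 0  t=3,i=13
  #.### -> .   bit 23 = 0  t=1,i=13
  #.##. -> #   bit 22 = 1  t=1,i=4
  #.#.# -> #   bit 21 = 1  t=4,i=14
  #.#.. -> #   bit 20 = 1  t=0,i=16
  #..## -> #   bit 19 = 1  t=1,i=9
  #..#. -> .   bit 18 = 0  t=0,i=3
  #...# -> #   bit 17 = 1  t=0,i=18
  #.... -> .   bit 16 = 0  t=0,i=9
  .#### -> .   bit 15 = 0  t=1,i=0
  .###. -> #   bit 14 = 1  t=10,i=9
  .##.# -> .   bit 13 = 0  t=1,i=5
  .##.. -> #   bit 12 = 1  t=3,i=12
  .#.## -> .   bit 11 = 0  t=4,i=15
  .#.#. -> #   bit 10 = 1  t=0,i=15
  .#..# -> #   bit 9 = 1  t=0,i=2
  .#... -> .   bit 8 = 0  t=0,i=8
  ..### -> #   bit 7 = 1  t=4,i=2
  ..##. -> #   bit 6 = 1  t=1,i=10
  ..#.# -> #   bit 5 = 1  t=0,i=14
  ..#.. -> #   bit 4 = 1  t=0,i=1
  ...## -> .   bit 3 = 0  t=2,i=2
  ...#. -> #   bit 2 = 1  t=0,i=0
  ....# -> .   bit 1 = 0  t=0,i=12
  ..... -> #   bit 0 = 1  t=0,i=10
  bits 00011100011110100101011011110101 = 477779701

477779701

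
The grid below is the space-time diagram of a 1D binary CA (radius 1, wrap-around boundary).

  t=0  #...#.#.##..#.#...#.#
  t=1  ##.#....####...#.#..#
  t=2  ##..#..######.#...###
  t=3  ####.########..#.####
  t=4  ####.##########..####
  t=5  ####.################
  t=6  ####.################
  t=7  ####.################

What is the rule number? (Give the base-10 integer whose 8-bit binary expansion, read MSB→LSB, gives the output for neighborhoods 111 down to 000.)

218

  ### -> #   bit 7 = 1  t=1,i=0
  ##. -> #   bit 6 = 1  t=0,i=0
  #.# -> .   bit 5 = 0  t=0,i=5
  #.. -> #   bit 4 = 1  t=0,i=1
  .## -> #   bit 3 = 1  t=0,i=8
  .#. -> .   bit 2 = 0  t=0,i=4
  ..# -> #   bit 1 = 1  t=0,i=3
  ... -> .   bit 0 = 0  t=0,i=2
  bits 11011010 = 218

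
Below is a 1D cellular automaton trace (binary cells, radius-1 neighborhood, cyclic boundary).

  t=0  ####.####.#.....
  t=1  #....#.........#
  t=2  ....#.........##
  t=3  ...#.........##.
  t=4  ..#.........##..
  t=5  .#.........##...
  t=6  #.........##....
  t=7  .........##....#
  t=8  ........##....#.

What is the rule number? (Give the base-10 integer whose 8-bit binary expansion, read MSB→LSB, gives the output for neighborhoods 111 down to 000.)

  ### -> .   bit 7 = 0  t=0,i=1
  ##. -> .   bit 6 = 0  t=0,i=3
  #.# -> .   bit 5 = 0  t=0,i=4
  #.. -> .   bit 4 = 0  t=0,i=11
  .## -> #   bit 3 = 1  t=0,i=0
  .#. -> .   bit 2 = 0  t=0,i=10
  ..# -> #   bit 1 = 1  t=0,i=15
  ... -> .   bit 0 = 0  t=0,i=12
  bits 00001010 = 10

10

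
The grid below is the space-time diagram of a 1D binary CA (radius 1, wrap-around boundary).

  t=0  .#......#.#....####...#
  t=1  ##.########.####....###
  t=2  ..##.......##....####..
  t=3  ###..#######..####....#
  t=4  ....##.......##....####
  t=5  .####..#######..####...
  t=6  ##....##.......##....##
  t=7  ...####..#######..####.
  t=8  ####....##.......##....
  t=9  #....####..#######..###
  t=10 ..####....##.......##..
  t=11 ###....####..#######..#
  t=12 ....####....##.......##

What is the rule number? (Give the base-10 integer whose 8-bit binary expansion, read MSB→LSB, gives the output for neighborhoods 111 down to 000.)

47

  [7] ### => .  t=0,i=16
  [6] ##. => .  t=0,i=18
  [5] #.# => #  t=0,i=0
  [4] #.. => .  t=0,i=2
  [3] .## => #  t=0,i=15
  [2] .#. => #  t=0,i=1
  [1] ..# => #  t=0,i=7
  [0] ... => #  t=0,i=3
  bits 00101111 = 47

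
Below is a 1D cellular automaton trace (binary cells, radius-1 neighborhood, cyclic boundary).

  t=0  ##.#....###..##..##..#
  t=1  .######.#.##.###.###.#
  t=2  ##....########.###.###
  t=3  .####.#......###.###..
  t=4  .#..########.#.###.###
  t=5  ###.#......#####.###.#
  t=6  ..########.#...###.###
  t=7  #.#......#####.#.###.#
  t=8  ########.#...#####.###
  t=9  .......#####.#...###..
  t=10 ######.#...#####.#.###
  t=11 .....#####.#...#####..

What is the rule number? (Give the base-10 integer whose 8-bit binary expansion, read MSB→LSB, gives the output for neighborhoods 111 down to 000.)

  [7] ### => .  t=0,i=0
  [6] ##. => #  t=0,i=1
  [5] #.# => #  t=0,i=2
  [4] #.. => #  t=0,i=4
  [3] .## => #  t=0,i=8
  [2] .#. => #  t=0,i=3
  [1] ..# => .  t=0,i=7
  [0] ... => #  t=0,i=5
  bits 01111101 = 125

125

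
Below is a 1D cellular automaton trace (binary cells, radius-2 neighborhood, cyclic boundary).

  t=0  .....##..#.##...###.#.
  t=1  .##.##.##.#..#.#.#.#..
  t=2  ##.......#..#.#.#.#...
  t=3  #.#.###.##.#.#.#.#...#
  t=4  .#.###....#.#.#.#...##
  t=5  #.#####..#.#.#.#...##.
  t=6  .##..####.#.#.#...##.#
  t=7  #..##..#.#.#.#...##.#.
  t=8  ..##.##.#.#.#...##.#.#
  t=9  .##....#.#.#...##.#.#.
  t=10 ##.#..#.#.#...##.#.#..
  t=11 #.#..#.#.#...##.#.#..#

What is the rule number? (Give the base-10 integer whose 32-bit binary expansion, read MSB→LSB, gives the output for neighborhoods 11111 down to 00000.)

  [31] ##### => .  t=5,i=4
  [30] ####. => #  t=5,i=5
  [29] ###.# => .  t=0,i=18
  [28] ###.. => #  t=4,i=5
  [27] ##.## => .  t=1,i=3
  [26] ##.#. => #  t=0,i=19
  [25] ##..# => #  t=0,i=7
  [24] ##... => #  t=0,i=13
  [23] #.### => #  t=3,i=4
  [22] #.##. => .  t=0,i=11
  [21] #.#.# => .  t=1,i=15
  [20] #.#.. => .  t=0,i=20
  [19] #..## => #  t=6,i=4
  [18] #..#. => #  t=0,i=8
  [17] #...# => .  t=0,i=14
  [16] #.... => .  t=0,i=0
  [15] .#### => .  t=5,i=3
  [14] .###. => #  t=0,i=17
  [13] .##.# => .  t=1,i=2
  [12] .##.. => .  t=0,i=6
  [11] .#.## => #  t=0,i=10
  [10] .#.#. => #  t=1,i=14
  [9] .#..# => .  t=1,i=11
  [8] .#... => .  t=0,i=21
  [7] ..### => .  t=0,i=16
  [6] ..##. => #  t=0,i=5
  [5] ..#.# => .  t=0,i=9
  [4] ..#.. => #  t=2,i=9
  [3] ...## => #  t=0,i=4
  [2] ...#. => #  t=2,i=8
  [1] ....# => .  t=0,i=3
  [0] ..... => #  t=0,i=1
  bits 01010111100011000100110001011101 = 1468812381

1468812381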